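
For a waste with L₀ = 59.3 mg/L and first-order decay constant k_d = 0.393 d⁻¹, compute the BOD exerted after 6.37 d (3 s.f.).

y_t = L₀(1 − e^(−k_d t)) = 59.3 × (1 − e^(−0.393×6.37))
= 59.3 × (1 − 0.08181) = 59.3 × 0.9182 = 54.45 mg/L.

y ≈ 54.4 mg/L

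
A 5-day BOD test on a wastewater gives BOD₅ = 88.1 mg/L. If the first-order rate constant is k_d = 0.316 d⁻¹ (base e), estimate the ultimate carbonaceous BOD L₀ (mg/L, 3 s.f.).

BOD₅ = L₀(1 − e^(−5k_d)) ⇒ L₀ = BOD₅ / (1 − e^(−5×0.316))
= 88.1 / (1 − 0.2060) = 88.1 / 0.7940 = 111.0 mg/L.

L₀ ≈ 111 mg/L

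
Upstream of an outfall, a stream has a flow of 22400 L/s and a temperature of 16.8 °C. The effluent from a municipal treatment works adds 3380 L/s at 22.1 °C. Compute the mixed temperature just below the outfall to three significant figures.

Flow-weighted mixing: C = (Q_r C_r + Q_w C_w)/(Q_r + Q_w)
= (22400×16.8 + 3380×22.1)/(22400 + 3380) = 451000/25780 = 17.49 °C.

17.5 °C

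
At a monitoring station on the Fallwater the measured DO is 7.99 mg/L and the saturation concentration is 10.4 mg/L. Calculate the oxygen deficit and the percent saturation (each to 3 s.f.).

D ≈ 2.41 mg/L; 76.8 % saturation

D = C_s − C = 10.4 − 7.99 = 2.41 mg/L.
% saturation = 7.99/10.4 × 100 = 76.8 %.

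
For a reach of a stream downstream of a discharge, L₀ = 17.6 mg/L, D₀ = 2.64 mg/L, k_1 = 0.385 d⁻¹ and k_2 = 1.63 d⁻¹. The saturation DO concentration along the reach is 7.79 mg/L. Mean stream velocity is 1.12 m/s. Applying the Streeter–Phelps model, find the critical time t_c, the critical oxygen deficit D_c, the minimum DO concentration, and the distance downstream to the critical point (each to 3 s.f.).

With k_2/k_1 = 4.234 and 1 − D₀(k_2−k_1)/(k_1 L₀) = 0.5149,
t_c = ln(4.234 × 0.5149) / (1.63 − 0.385) = ln(2.180) / 1.245 = 0.7794/1.245 = 0.6260 d.
D_c = (k_1/k_2) L₀ e^(−k_1 t_c) = (0.385/1.63) × 17.6 × e^(−0.385×0.6260) = 0.2362 × 17.6 × 0.7858 = 3.267 mg/L.
Minimum DO = C_s − D_c = 7.79 − 3.267 = 4.523 mg/L.
x_c = v t_c = 1.12 m/s × 0.6260 d × 86400 s/d = 60580 m ≈ 60.6 km.

t_c ≈ 0.626 d; D_c ≈ 3.27 mg/L; min DO ≈ 4.52 mg/L; x_c ≈ 60.6 km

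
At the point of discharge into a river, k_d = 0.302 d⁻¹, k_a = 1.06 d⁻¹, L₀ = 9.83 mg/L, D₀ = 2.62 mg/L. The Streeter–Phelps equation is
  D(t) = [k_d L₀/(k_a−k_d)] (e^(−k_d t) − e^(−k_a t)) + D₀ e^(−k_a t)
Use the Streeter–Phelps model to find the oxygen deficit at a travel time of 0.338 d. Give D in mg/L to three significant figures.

k_d L₀/(k_a−k_d) = 0.302×9.83/(1.06−0.302) = 2.969/0.7580 = 3.916 mg/L.
e^(−k_d t) = e^(−0.302×0.3380) = 0.9030; e^(−k_a t) = e^(−1.06×0.3380) = 0.6989.
D = 3.916 × (0.9030 − 0.6989) + 2.62 × 0.6989 = 0.7993 + 1.831 = 2.630 mg/L.

D ≈ 2.63 mg/L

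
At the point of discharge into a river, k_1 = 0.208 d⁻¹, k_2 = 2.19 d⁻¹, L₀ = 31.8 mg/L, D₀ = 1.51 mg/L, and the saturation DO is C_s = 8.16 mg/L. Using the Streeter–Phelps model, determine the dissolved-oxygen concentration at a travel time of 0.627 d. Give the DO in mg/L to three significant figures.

k_1 L₀/(k_2−k_1) = 0.208×31.8/(2.19−0.208) = 6.614/1.982 = 3.337 mg/L.
e^(−k_1 t) = e^(−0.208×0.6270) = 0.8777; e^(−k_2 t) = e^(−2.19×0.6270) = 0.2533.
D = 3.337 × (0.8777 − 0.2533) + 1.51 × 0.2533 = 2.084 + 0.3825 = 2.466 mg/L.
DO = C_s − D = 8.16 − 2.466 = 5.694 mg/L.

DO ≈ 5.69 mg/L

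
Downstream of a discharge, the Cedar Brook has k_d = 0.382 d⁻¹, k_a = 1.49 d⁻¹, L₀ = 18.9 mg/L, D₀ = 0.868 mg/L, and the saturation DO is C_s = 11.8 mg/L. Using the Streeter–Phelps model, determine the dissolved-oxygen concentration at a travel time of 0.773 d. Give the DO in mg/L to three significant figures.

k_d L₀/(k_a−k_d) = 0.382×18.9/(1.49−0.382) = 7.220/1.108 = 6.516 mg/L.
e^(−k_d t) = e^(−0.382×0.7730) = 0.7443; e^(−k_a t) = e^(−1.49×0.7730) = 0.3161.
D = 6.516 × (0.7443 − 0.3161) + 0.868 × 0.3161 = 2.790 + 0.2744 = 3.065 mg/L.
DO = C_s − D = 11.8 − 3.065 = 8.735 mg/L.

DO ≈ 8.74 mg/L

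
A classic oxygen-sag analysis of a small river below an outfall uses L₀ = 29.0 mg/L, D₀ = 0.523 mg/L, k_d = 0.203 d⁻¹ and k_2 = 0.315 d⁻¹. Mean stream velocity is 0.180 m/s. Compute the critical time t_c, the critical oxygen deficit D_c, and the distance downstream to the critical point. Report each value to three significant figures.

t_c ≈ 3.83 d; D_c ≈ 8.58 mg/L; x_c ≈ 59.6 km

With k_2/k_d = 1.552 and 1 − D₀(k_2−k_d)/(k_d L₀) = 0.9900,
t_c = ln(1.552 × 0.9900) / (0.315 − 0.203) = ln(1.536) / 0.1120 = 0.4294/0.1120 = 3.834 d.
L(t_c) = L₀ e^(−k_d t_c) = 29.0 × 0.4592 = 13.32 mg/L, and at the critical point k_2 D_c = k_d L, so D_c = (0.203/0.315) × 13.32 = 8.582 mg/L.
x_c = v t_c = 0.180 m/s × 3.834 d × 86400 s/d = 59620 m ≈ 59.6 km.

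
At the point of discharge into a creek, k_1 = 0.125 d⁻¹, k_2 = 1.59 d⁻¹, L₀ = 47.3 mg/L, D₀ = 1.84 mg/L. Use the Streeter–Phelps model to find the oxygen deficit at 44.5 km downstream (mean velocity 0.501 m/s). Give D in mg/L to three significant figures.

Travel time t = x/v = 44.5 km / (0.501 m/s) = 44500 m / 0.501 m/s = 88820 s = 1.028 d.
k_1 L₀/(k_2−k_1) = 0.125×47.3/(1.59−0.125) = 5.912/1.465 = 4.036 mg/L.
e^(−k_1 t) = e^(−0.125×1.028) = 0.8794; e^(−k_2 t) = e^(−1.59×1.028) = 0.1950.
D = 4.036 × (0.8794 − 0.1950) + 1.84 × 0.1950 = 2.762 + 0.3589 = 3.121 mg/L.

D ≈ 3.12 mg/L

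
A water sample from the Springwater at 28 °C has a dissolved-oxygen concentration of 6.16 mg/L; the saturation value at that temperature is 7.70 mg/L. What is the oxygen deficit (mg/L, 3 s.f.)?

D = C_s − C = 7.70 − 6.16 = 1.54 mg/L.

D ≈ 1.54 mg/L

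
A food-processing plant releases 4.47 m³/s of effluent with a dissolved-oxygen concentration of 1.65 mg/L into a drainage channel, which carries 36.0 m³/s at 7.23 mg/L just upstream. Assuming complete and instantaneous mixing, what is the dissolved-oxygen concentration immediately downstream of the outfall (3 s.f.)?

6.61 mg/L

Flow-weighted mixing: C = (Q_r C_r + Q_w C_w)/(Q_r + Q_w)
= (36.0×7.23 + 4.47×1.65)/(36.0 + 4.47) = 267.7/40.47 = 6.614 mg/L.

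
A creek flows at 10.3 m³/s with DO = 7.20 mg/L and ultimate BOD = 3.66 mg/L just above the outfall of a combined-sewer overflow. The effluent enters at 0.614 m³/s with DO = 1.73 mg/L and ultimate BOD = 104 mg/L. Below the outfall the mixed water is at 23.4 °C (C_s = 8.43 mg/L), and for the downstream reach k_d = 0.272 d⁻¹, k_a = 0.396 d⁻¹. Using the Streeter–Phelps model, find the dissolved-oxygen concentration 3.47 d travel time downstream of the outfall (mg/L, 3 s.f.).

Mixed DO = (10.3×7.20 + 0.614×1.73)/(10.3+0.614) = 75.22/10.91 = 6.892 mg/L.
Mixed L₀ = (10.3×3.66 + 0.614×104)/(10.91) = 101.6/10.91 = 9.305 mg/L.
Initial deficit D₀ = C_s − DO₀ = 8.43 − 6.892 = 1.538 mg/L.
D(3.47) = [0.272×9.305/(0.396−0.272)](e^(−0.272×3.47) − e^(−0.396×3.47)) + 1.538 e^(−0.396×3.47)
= 20.41 × (0.3891 − 0.2531) + 1.538 × 0.2531 = 3.166 mg/L.
DO = 8.43 − 3.166 = 5.264 mg/L.

DO ≈ 5.26 mg/L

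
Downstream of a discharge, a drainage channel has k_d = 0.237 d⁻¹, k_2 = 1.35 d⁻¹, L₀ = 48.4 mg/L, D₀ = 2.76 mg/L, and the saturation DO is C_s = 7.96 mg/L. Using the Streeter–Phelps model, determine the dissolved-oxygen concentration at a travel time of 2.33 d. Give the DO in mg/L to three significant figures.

k_d L₀/(k_2−k_d) = 0.237×48.4/(1.35−0.237) = 11.47/1.113 = 10.31 mg/L.
e^(−k_d t) = e^(−0.237×2.330) = 0.5757; e^(−k_2 t) = e^(−1.35×2.330) = 0.04305.
D = 10.31 × (0.5757 − 0.04305) + 2.76 × 0.04305 = 5.489 + 0.1188 = 5.608 mg/L.
DO = C_s − D = 7.96 − 5.608 = 2.352 mg/L.

DO ≈ 2.35 mg/L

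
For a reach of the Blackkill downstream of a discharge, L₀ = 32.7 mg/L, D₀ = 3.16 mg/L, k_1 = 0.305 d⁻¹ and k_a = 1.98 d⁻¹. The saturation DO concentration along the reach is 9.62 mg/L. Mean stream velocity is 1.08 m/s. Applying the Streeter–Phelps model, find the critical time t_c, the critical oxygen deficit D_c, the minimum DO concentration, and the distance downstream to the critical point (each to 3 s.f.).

t_c = [1/(k_a−k_1)] ln[(k_a/k_1)(1 − D₀(k_a−k_1)/(k_1 L₀))]
= [1/(1.98−0.305)] ln[(1.98/0.305)(1 − 3.16×1.675/(0.305×32.7))]
= (1/1.675) ln[6.492 × 0.4693] = 0.5970 × ln(3.047) = 0.5970 × 1.114 = 0.6651 d.
D_c = (k_1/k_a) L₀ e^(−k_1 t_c) = (0.305/1.98) × 32.7 × e^(−0.305×0.6651) = 0.1540 × 32.7 × 0.8164 = 4.112 mg/L.
Minimum DO = C_s − D_c = 9.62 − 4.112 = 5.508 mg/L.
x_c = v t_c = 1.08 m/s × 0.6651 d × 86400 s/d = 62060 m ≈ 62.1 km.

t_c ≈ 0.665 d; D_c ≈ 4.11 mg/L; min DO ≈ 5.51 mg/L; x_c ≈ 62.1 km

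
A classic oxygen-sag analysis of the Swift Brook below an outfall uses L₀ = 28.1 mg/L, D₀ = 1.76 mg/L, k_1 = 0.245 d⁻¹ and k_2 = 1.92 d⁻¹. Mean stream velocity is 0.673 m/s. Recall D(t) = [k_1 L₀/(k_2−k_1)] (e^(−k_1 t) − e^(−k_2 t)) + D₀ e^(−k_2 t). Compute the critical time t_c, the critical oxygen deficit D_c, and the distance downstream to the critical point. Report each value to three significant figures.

t_c ≈ 0.895 d; D_c ≈ 2.88 mg/L; x_c ≈ 52.1 km

At the critical point dD/dt = 0, so k_1 L₀ e^(−k_1 t) = k_2 D. Substituting D(t) from the Streeter–Phelps equation and solving for t gives
t_c = ln[(k_2/k_1)(1 − D₀(k_2−k_1)/(k_1 L₀))] / (k_2−k_1).
Here k_2−k_1 = 1.675 d⁻¹ and 1 − D₀(k_2−k_1)/(k_1 L₀) = 1 − 1.76×1.675/(0.245×28.1) = 0.5718, so
t_c = ln(7.837 × 0.5718) / 1.675 = 1.500 / 1.675 = 0.8954 d.
D_c = (k_1/k_2) L₀ e^(−k_1 t_c) = (0.245/1.92) × 28.1 × e^(−0.245×0.8954) = 0.1276 × 28.1 × 0.8030 = 2.879 mg/L.
x_c = v t_c = 0.673 m/s × 0.8954 d × 86400 s/d = 52070 m ≈ 52.1 km.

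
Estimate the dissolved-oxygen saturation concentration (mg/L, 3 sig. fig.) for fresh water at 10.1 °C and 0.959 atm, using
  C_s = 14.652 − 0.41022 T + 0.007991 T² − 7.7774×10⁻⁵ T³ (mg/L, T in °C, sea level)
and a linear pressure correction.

C_s ≈ 10.8 mg/L

At sea level: C_s = 14.652 − 0.41022×10.1 + 0.007991×10.1² − 7.7774×10⁻⁵×10.1³ = 11.24 mg/L.
Pressure correction: C_s' = 11.24 × 0.959 = 10.78 mg/L.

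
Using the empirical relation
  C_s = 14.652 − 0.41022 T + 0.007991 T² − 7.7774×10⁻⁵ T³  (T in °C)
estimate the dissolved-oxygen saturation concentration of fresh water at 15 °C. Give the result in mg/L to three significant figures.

C_s ≈ 10.0 mg/L

C_s = 14.652 − 0.41022×15 + 0.007991×15² − 7.7774×10⁻⁵×15³ = 10.03 mg/L.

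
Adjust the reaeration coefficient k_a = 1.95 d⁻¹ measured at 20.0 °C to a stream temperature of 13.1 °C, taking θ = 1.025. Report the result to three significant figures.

k_a ≈ 1.64 d⁻¹

k_a(T₂) = k_a(T₁) · θ^(T₂−T₁) = 1.95 × 1.025^(13.1−20.0)
= 1.95 × 1.025^-6.90 = 1.95 × 0.8433 = 1.645 d⁻¹.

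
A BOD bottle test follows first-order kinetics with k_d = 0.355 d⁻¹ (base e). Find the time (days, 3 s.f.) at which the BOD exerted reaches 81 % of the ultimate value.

y/L₀ = 1 − e^(−k_d t) = 0.81 ⇒ e^(−k_d t) = 0.190
t = −ln(0.190) / 0.355 = 1.661 / 0.355 = 4.678 d.

t ≈ 4.68 d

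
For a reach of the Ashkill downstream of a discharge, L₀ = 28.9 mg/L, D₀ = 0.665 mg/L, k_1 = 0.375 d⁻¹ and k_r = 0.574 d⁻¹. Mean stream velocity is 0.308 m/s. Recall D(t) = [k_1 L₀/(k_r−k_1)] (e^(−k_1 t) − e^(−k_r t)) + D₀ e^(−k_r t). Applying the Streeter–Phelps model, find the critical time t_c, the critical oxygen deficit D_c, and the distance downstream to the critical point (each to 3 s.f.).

t_c ≈ 2.08 d; D_c ≈ 8.66 mg/L; x_c ≈ 55.3 km

t_c = [1/(k_r−k_1)] ln[(k_r/k_1)(1 − D₀(k_r−k_1)/(k_1 L₀))]
= [1/(0.574−0.375)] ln[(0.574/0.375)(1 − 0.665×0.1990/(0.375×28.9))]
= (1/0.1990) ln[1.531 × 0.9878] = 5.025 × ln(1.512) = 5.025 × 0.4134 = 2.077 d.
D_c = (k_1/k_r) L₀ e^(−k_1 t_c) = (0.375/0.574) × 28.9 × e^(−0.375×2.077) = 0.6533 × 28.9 × 0.4588 = 8.663 mg/L.
x_c = v t_c = 0.308 m/s × 2.077 d × 86400 s/d = 55280 m ≈ 55.3 km.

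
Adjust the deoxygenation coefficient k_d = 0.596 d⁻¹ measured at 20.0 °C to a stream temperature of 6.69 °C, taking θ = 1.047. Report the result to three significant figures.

k_d ≈ 0.323 d⁻¹

k_d(T₂) = k_d(T₁) · θ^(T₂−T₁) = 0.596 × 1.047^(6.69−20.0)
= 0.596 × 1.047^-13.3 = 0.596 × 0.5426 = 0.3234 d⁻¹.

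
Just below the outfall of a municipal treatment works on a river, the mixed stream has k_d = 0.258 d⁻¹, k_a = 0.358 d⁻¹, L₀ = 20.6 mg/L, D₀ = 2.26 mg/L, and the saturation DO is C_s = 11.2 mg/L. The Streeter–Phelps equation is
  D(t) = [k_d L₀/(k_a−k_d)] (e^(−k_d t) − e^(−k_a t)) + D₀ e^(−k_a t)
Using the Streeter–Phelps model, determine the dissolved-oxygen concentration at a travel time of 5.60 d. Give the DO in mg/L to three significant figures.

k_d L₀/(k_a−k_d) = 0.258×20.6/(0.358−0.258) = 5.315/0.1000 = 53.15 mg/L.
e^(−k_d t) = e^(−0.258×5.600) = 0.2358; e^(−k_a t) = e^(−0.358×5.600) = 0.1347.
D = 53.15 × (0.2358 − 0.1347) + 2.26 × 0.1347 = 5.374 + 0.3044 = 5.678 mg/L.
DO = C_s − D = 11.2 − 5.678 = 5.522 mg/L.

DO ≈ 5.52 mg/L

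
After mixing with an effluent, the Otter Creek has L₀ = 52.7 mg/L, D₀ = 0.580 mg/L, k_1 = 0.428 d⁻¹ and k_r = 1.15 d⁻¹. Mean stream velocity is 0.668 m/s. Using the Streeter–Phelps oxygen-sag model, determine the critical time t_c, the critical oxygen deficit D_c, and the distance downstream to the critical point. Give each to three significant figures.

t_c ≈ 1.34 d; D_c ≈ 11.0 mg/L; x_c ≈ 77.5 km

At the critical point dD/dt = 0, so k_1 L₀ e^(−k_1 t) = k_r D. Substituting D(t) from the Streeter–Phelps equation and solving for t gives
t_c = ln[(k_r/k_1)(1 − D₀(k_r−k_1)/(k_1 L₀))] / (k_r−k_1).
Here k_r−k_1 = 0.7220 d⁻¹ and 1 − D₀(k_r−k_1)/(k_1 L₀) = 1 − 0.580×0.7220/(0.428×52.7) = 0.9814, so
t_c = ln(2.687 × 0.9814) / 0.7220 = 0.9697 / 0.7220 = 1.343 d.
L(t_c) = L₀ e^(−k_1 t_c) = 52.7 × 0.5628 = 29.66 mg/L, and at the critical point k_r D_c = k_1 L, so D_c = (0.428/1.15) × 29.66 = 11.04 mg/L.
x_c = v t_c = 0.668 m/s × 1.343 d × 86400 s/d = 77510 m ≈ 77.5 km.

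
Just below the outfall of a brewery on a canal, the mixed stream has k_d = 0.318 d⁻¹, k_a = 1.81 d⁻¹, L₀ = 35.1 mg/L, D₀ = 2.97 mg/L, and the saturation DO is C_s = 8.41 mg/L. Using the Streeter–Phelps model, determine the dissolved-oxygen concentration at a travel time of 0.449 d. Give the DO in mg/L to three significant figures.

DO ≈ 3.93 mg/L

k_d L₀/(k_a−k_d) = 0.318×35.1/(1.81−0.318) = 11.16/1.492 = 7.481 mg/L.
e^(−k_d t) = e^(−0.318×0.4490) = 0.8669; e^(−k_a t) = e^(−1.81×0.4490) = 0.4437.
D = 7.481 × (0.8669 − 0.4437) + 2.97 × 0.4437 = 3.167 + 1.318 = 4.484 mg/L.
DO = C_s − D = 8.41 − 4.484 = 3.926 mg/L.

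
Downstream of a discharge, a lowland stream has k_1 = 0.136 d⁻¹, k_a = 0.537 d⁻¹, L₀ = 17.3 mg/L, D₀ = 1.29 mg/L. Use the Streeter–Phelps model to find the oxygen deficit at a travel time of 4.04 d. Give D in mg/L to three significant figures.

k_1 L₀/(k_a−k_1) = 0.136×17.3/(0.537−0.136) = 2.353/0.4010 = 5.867 mg/L.
e^(−k_1 t) = e^(−0.136×4.040) = 0.5773; e^(−k_a t) = e^(−0.537×4.040) = 0.1142.
D = 5.867 × (0.5773 − 0.1142) + 1.29 × 0.1142 = 2.717 + 0.1474 = 2.864 mg/L.

D ≈ 2.86 mg/L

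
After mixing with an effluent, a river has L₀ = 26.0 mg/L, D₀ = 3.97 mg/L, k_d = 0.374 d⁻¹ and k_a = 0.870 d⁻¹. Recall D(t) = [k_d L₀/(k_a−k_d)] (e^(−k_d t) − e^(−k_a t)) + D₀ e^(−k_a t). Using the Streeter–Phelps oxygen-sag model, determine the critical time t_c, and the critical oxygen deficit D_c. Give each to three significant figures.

t_c ≈ 1.25 d; D_c ≈ 7.01 mg/L

t_c = [1/(k_a−k_d)] ln[(k_a/k_d)(1 − D₀(k_a−k_d)/(k_d L₀))]
= [1/(0.870−0.374)] ln[(0.870/0.374)(1 − 3.97×0.4960/(0.374×26.0))]
= (1/0.4960) ln[2.326 × 0.7975] = 2.016 × ln(1.855) = 2.016 × 0.6180 = 1.246 d.
D_c = (k_d/k_a) L₀ e^(−k_d t_c) = (0.374/0.870) × 26.0 × e^(−0.374×1.246) = 0.4299 × 26.0 × 0.6275 = 7.014 mg/L.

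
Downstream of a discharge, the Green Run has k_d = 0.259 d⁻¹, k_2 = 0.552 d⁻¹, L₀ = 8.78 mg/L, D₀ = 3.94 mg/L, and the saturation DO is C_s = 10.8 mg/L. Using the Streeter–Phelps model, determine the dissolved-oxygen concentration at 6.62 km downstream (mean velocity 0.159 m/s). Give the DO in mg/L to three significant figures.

Travel time t = x/v = 6.62 km / (0.159 m/s) = 6620 m / 0.159 m/s = 41640 s = 0.4819 d.
k_d L₀/(k_2−k_d) = 0.259×8.78/(0.552−0.259) = 2.274/0.2930 = 7.761 mg/L.
e^(−k_d t) = e^(−0.259×0.4819) = 0.8827; e^(−k_2 t) = e^(−0.552×0.4819) = 0.7664.
D = 7.761 × (0.8827 − 0.7664) + 3.94 × 0.7664 = 0.9021 + 3.020 = 3.922 mg/L.
DO = C_s − D = 10.8 − 3.922 = 6.878 mg/L.

DO ≈ 6.88 mg/L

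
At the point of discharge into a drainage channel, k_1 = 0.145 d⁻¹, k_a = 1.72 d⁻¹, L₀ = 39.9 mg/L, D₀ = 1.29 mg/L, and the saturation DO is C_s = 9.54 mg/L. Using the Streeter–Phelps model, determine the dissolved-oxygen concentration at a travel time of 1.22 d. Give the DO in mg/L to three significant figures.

k_1 L₀/(k_a−k_1) = 0.145×39.9/(1.72−0.145) = 5.785/1.575 = 3.673 mg/L.
e^(−k_1 t) = e^(−0.145×1.220) = 0.8379; e^(−k_a t) = e^(−1.72×1.220) = 0.1227.
D = 3.673 × (0.8379 − 0.1227) + 1.29 × 0.1227 = 2.627 + 0.1582 = 2.785 mg/L.
DO = C_s − D = 9.54 − 2.785 = 6.755 mg/L.

DO ≈ 6.75 mg/L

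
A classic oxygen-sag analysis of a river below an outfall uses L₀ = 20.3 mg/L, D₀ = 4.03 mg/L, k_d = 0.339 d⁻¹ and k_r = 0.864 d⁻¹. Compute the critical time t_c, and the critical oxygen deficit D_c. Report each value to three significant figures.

With k_r/k_d = 2.549 and 1 − D₀(k_r−k_d)/(k_d L₀) = 0.6926,
t_c = ln(2.549 × 0.6926) / (0.864 − 0.339) = ln(1.765) / 0.5250 = 0.5682/0.5250 = 1.082 d.
L(t_c) = L₀ e^(−k_d t_c) = 20.3 × 0.6929 = 14.07 mg/L, and at the critical point k_r D_c = k_d L, so D_c = (0.339/0.864) × 14.07 = 5.519 mg/L.

t_c ≈ 1.08 d; D_c ≈ 5.52 mg/L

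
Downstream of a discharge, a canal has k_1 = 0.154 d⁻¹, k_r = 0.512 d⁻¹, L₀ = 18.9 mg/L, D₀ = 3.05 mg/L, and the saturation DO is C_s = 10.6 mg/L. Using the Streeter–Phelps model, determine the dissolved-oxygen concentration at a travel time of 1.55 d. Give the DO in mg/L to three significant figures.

DO ≈ 6.49 mg/L

k_1 L₀/(k_r−k_1) = 0.154×18.9/(0.512−0.154) = 2.911/0.3580 = 8.130 mg/L.
e^(−k_1 t) = e^(−0.154×1.550) = 0.7877; e^(−k_r t) = e^(−0.512×1.550) = 0.4522.
D = 8.130 × (0.7877 − 0.4522) + 3.05 × 0.4522 = 2.727 + 1.379 = 4.106 mg/L.
DO = C_s − D = 10.6 − 4.106 = 6.494 mg/L.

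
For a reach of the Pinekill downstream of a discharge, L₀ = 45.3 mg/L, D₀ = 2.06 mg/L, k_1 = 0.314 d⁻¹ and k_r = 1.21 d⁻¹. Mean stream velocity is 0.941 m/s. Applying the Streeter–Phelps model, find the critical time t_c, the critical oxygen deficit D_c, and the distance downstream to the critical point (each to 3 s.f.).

t_c ≈ 1.35 d; D_c ≈ 7.69 mg/L; x_c ≈ 110 km

With k_r/k_1 = 3.854 and 1 − D₀(k_r−k_1)/(k_1 L₀) = 0.8702,
t_c = ln(3.854 × 0.8702) / (1.21 − 0.314) = ln(3.353) / 0.8960 = 1.210/0.8960 = 1.350 d.
D_c = (k_1/k_r) L₀ e^(−k_1 t_c) = (0.314/1.21) × 45.3 × e^(−0.314×1.350) = 0.2595 × 45.3 × 0.6544 = 7.693 mg/L.
x_c = v t_c = 0.941 m/s × 1.350 d × 86400 s/d = 109800 m ≈ 110 km.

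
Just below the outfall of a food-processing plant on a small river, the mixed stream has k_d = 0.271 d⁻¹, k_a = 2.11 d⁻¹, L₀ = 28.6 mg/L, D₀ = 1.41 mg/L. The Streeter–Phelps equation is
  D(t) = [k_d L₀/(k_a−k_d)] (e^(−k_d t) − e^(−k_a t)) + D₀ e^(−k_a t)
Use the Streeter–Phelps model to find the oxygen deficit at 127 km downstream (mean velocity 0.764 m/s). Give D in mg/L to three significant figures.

Travel time t = x/v = 127 km / (0.764 m/s) = 127000 m / 0.764 m/s = 166200 s = 1.924 d.
k_d L₀/(k_a−k_d) = 0.271×28.6/(2.11−0.271) = 7.751/1.839 = 4.215 mg/L.
e^(−k_d t) = e^(−0.271×1.924) = 0.5937; e^(−k_a t) = e^(−2.11×1.924) = 0.01726.
D = 4.215 × (0.5937 − 0.01726) + 1.41 × 0.01726 = 2.429 + 0.02433 = 2.454 mg/L.

D ≈ 2.45 mg/L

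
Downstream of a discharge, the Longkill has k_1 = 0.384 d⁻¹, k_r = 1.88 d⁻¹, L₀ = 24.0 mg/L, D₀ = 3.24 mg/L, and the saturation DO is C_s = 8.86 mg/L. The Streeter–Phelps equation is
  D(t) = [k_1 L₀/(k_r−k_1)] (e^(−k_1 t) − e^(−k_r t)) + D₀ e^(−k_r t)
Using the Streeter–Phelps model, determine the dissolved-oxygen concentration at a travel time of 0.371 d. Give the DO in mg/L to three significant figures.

DO ≈ 4.97 mg/L

k_1 L₀/(k_r−k_1) = 0.384×24.0/(1.88−0.384) = 9.216/1.496 = 6.160 mg/L.
e^(−k_1 t) = e^(−0.384×0.3710) = 0.8672; e^(−k_r t) = e^(−1.88×0.3710) = 0.4978.
D = 6.160 × (0.8672 − 0.4978) + 3.24 × 0.4978 = 2.276 + 1.613 = 3.889 mg/L.
DO = C_s − D = 8.86 − 3.889 = 4.971 mg/L.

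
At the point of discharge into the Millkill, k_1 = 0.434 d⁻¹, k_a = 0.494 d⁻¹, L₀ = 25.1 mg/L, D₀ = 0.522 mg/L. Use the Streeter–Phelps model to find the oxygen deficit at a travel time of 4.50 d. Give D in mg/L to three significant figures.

D ≈ 6.15 mg/L

k_1 L₀/(k_a−k_1) = 0.434×25.1/(0.494−0.434) = 10.89/0.06000 = 181.6 mg/L.
e^(−k_1 t) = e^(−0.434×4.500) = 0.1418; e^(−k_a t) = e^(−0.494×4.500) = 0.1083.
D = 181.6 × (0.1418 − 0.1083) + 0.522 × 0.1083 = 6.094 + 0.05652 = 6.150 mg/L.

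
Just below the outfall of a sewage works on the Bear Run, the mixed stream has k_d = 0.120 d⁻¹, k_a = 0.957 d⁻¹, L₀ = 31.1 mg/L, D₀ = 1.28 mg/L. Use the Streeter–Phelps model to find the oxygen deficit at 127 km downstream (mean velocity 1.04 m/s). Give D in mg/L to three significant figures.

D ≈ 2.94 mg/L

Travel time t = x/v = 127 km / (1.04 m/s) = 127000 m / 1.04 m/s = 122100 s = 1.413 d.
k_d L₀/(k_a−k_d) = 0.120×31.1/(0.957−0.120) = 3.732/0.8370 = 4.459 mg/L.
e^(−k_d t) = e^(−0.120×1.413) = 0.8440; e^(−k_a t) = e^(−0.957×1.413) = 0.2586.
D = 4.459 × (0.8440 − 0.2586) + 1.28 × 0.2586 = 2.610 + 0.3310 = 2.941 mg/L.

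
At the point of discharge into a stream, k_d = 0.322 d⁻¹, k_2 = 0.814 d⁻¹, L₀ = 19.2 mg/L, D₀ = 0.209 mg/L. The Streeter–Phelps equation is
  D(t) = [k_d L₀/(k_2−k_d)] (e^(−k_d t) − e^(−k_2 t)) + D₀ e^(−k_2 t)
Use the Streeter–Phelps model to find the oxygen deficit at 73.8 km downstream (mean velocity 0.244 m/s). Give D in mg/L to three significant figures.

Travel time t = x/v = 73.8 km / (0.244 m/s) = 73800 m / 0.244 m/s = 302500 s = 3.501 d.
k_d L₀/(k_2−k_d) = 0.322×19.2/(0.814−0.322) = 6.182/0.4920 = 12.57 mg/L.
e^(−k_d t) = e^(−0.322×3.501) = 0.3239; e^(−k_2 t) = e^(−0.814×3.501) = 0.05787.
D = 12.57 × (0.3239 − 0.05787) + 0.209 × 0.05787 = 3.343 + 0.01209 = 3.355 mg/L.

D ≈ 3.36 mg/L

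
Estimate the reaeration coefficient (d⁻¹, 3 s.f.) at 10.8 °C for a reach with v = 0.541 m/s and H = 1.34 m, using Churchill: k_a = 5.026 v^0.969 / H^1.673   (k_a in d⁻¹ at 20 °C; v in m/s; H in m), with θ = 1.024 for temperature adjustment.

k_a(20) = 5.026 × 0.541^0.969 / 1.34^1.673 = 5.026 × 0.5514 / 1.632 = 1.698 d⁻¹.
k_a(10.8) = 1.698 × 1.024^(10.8−20) = 1.698 × 0.8040 = 1.365 d⁻¹.

k_a ≈ 1.37 d⁻¹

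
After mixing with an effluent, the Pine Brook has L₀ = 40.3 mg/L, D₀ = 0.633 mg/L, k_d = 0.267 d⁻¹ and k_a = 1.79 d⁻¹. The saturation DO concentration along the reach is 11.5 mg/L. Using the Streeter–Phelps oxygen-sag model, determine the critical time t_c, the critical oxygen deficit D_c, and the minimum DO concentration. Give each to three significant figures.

t_c = [1/(k_a−k_d)] ln[(k_a/k_d)(1 − D₀(k_a−k_d)/(k_d L₀))]
= [1/(1.79−0.267)] ln[(1.79/0.267)(1 − 0.633×1.523/(0.267×40.3))]
= (1/1.523) ln[6.704 × 0.9104] = 0.6566 × ln(6.103) = 0.6566 × 1.809 = 1.188 d.
D_c = (k_d/k_a) L₀ e^(−k_d t_c) = (0.267/1.79) × 40.3 × e^(−0.267×1.188) = 0.1492 × 40.3 × 0.7282 = 4.378 mg/L.
Minimum DO = C_s − D_c = 11.5 − 4.378 = 7.122 mg/L.

t_c ≈ 1.19 d; D_c ≈ 4.38 mg/L; min DO ≈ 7.12 mg/L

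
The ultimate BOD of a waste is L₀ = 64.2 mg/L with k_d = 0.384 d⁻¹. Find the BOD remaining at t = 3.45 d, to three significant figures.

L_t = L₀ e^(−k_d t) = 64.2 × e^(−0.384×3.45) = 64.2 × 0.2659 = 17.07 mg/L.

L ≈ 17.1 mg/L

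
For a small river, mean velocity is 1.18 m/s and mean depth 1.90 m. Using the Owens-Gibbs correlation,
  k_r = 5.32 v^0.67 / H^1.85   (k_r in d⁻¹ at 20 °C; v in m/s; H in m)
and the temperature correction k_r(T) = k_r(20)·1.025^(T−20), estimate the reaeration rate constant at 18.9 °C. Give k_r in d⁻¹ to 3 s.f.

k_r ≈ 1.76 d⁻¹

k_r(20) = 5.32 × 1.18^0.67 / 1.90^1.85 = 5.32 × 1.117 / 3.279 = 1.813 d⁻¹.
k_r(18.9) = 1.813 × 1.025^(18.9−20) = 1.813 × 0.9732 = 1.764 d⁻¹.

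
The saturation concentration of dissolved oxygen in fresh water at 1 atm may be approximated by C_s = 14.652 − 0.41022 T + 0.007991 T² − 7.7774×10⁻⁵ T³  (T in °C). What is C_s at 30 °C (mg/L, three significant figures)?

C_s ≈ 7.44 mg/L

C_s = 14.652 − 0.41022×30 + 0.007991×30² − 7.7774×10⁻⁵×30³ = 7.437 mg/L.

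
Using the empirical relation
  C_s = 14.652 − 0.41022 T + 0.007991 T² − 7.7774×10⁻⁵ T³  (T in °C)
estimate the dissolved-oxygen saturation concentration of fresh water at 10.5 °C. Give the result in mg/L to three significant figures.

C_s ≈ 11.1 mg/L

C_s = 14.652 − 0.41022×10.5 + 0.007991×10.5² − 7.7774×10⁻⁵×10.5³ = 11.14 mg/L.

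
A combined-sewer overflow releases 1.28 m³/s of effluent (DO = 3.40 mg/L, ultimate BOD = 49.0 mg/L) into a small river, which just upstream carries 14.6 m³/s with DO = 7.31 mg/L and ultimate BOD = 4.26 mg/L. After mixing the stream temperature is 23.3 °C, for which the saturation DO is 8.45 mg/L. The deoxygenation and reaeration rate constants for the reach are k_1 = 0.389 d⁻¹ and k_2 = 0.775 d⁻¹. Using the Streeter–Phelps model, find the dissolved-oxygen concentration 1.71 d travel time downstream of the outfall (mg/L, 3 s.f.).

DO ≈ 6.09 mg/L

Mixed DO = (14.6×7.31 + 1.28×3.40)/(14.6+1.28) = 111.1/15.88 = 6.995 mg/L.
Mixed L₀ = (14.6×4.26 + 1.28×49.0)/(15.88) = 124.9/15.88 = 7.866 mg/L.
Initial deficit D₀ = C_s − DO₀ = 8.45 − 6.995 = 1.455 mg/L.
D(1.71) = [0.389×7.866/(0.775−0.389)](e^(−0.389×1.71) − e^(−0.775×1.71)) + 1.455 e^(−0.775×1.71)
= 7.927 × (0.5142 − 0.2657) + 1.455 × 0.2657 = 2.356 mg/L.
DO = 8.45 − 2.356 = 6.094 mg/L.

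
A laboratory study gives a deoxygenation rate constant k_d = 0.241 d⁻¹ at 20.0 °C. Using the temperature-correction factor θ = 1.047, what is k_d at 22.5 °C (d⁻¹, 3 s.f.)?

k_d(T₂) = k_d(T₁) · θ^(T₂−T₁) = 0.241 × 1.047^(22.5−20.0)
= 0.241 × 1.047^2.50 = 0.241 × 1.122 = 0.2703 d⁻¹.

k_d ≈ 0.270 d⁻¹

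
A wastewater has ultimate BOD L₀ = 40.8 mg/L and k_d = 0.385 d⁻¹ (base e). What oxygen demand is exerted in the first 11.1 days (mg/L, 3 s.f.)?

y_t = L₀(1 − e^(−k_d t)) = 40.8 × (1 − e^(−0.385×11.1))
= 40.8 × (1 − 0.01393) = 40.8 × 0.9861 = 40.23 mg/L.

y ≈ 40.2 mg/L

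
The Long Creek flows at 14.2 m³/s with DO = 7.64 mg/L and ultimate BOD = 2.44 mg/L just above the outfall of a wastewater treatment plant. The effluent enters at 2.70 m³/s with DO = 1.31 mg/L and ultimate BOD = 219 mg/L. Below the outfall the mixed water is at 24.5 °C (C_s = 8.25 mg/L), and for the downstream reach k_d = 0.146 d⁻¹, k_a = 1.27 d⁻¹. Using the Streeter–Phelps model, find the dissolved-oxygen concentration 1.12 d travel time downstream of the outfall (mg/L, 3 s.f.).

DO ≈ 4.93 mg/L

Mixed DO = (14.2×7.64 + 2.70×1.31)/(14.2+2.70) = 112.0/16.90 = 6.629 mg/L.
Mixed L₀ = (14.2×2.44 + 2.70×219)/(16.90) = 625.9/16.90 = 37.04 mg/L.
Initial deficit D₀ = C_s − DO₀ = 8.25 − 6.629 = 1.621 mg/L.
D(1.12) = [0.146×37.04/(1.27−0.146)](e^(−0.146×1.12) − e^(−1.27×1.12)) + 1.621 e^(−1.27×1.12)
= 4.811 × (0.8491 − 0.2411) + 1.621 × 0.2411 = 3.316 mg/L.
DO = 8.25 − 3.316 = 4.934 mg/L.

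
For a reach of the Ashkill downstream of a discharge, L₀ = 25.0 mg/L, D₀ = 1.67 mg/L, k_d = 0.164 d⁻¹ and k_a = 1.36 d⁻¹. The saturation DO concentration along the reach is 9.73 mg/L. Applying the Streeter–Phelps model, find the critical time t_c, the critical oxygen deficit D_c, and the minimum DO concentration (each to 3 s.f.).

t_c ≈ 1.21 d; D_c ≈ 2.47 mg/L; min DO ≈ 7.26 mg/L

t_c = [1/(k_a−k_d)] ln[(k_a/k_d)(1 − D₀(k_a−k_d)/(k_d L₀))]
= [1/(1.36−0.164)] ln[(1.36/0.164)(1 − 1.67×1.196/(0.164×25.0))]
= (1/1.196) ln[8.293 × 0.5128] = 0.8361 × ln(4.253) = 0.8361 × 1.448 = 1.210 d.
L(t_c) = L₀ e^(−k_d t_c) = 25.0 × 0.8200 = 20.50 mg/L, and at the critical point k_a D_c = k_d L, so D_c = (0.164/1.36) × 20.50 = 2.472 mg/L.
Minimum DO = C_s − D_c = 9.73 − 2.472 = 7.258 mg/L.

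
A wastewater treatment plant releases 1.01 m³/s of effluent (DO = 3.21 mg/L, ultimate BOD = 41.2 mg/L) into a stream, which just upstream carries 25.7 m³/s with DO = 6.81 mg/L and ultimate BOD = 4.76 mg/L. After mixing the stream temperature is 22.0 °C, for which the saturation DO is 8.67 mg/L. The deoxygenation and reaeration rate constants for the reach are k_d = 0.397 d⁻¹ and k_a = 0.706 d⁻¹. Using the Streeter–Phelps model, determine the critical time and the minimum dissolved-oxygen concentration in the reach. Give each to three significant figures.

Mixed DO = (25.7×6.81 + 1.01×3.21)/(25.7+1.01) = 178.3/26.71 = 6.674 mg/L.
Mixed L₀ = (25.7×4.76 + 1.01×41.2)/(26.71) = 163.9/26.71 = 6.138 mg/L.
Initial deficit D₀ = C_s − DO₀ = 8.67 − 6.674 = 1.996 mg/L.
t_c = (1/0.3090) ln[(0.706/0.397)(1 − 1.996×0.3090/(0.397×6.138))] = 3.236 × ln(1.328) = 0.9185 d.
D_c = (0.397/0.706) × 6.138 × e^(−0.397×0.9185) = 0.5623 × 6.138 × 0.6944 = 2.397 mg/L.
Minimum DO = 8.67 − 2.397 = 6.273 mg/L.

t_c ≈ 0.919 d; minimum DO ≈ 6.27 mg/L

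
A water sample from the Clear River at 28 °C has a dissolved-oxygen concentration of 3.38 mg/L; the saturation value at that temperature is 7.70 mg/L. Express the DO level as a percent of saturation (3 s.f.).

% saturation = C/C_s × 100 = 3.38/7.70 × 100 = 43.9 %.

43.9 % saturation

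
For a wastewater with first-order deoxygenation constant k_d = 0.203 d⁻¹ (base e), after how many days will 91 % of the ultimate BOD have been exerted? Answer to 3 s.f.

t ≈ 11.9 d

y/L₀ = 1 − e^(−k_d t) = 0.91 ⇒ e^(−k_d t) = 0.0900
t = −ln(0.0900) / 0.203 = 2.408 / 0.203 = 11.86 d.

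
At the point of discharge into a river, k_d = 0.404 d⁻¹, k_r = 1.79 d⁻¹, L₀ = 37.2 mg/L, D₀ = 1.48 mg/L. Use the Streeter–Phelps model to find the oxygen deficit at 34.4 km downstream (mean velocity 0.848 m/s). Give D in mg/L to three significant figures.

D ≈ 4.93 mg/L

Travel time t = x/v = 34.4 km / (0.848 m/s) = 34400 m / 0.848 m/s = 40570 s = 0.4695 d.
k_d L₀/(k_r−k_d) = 0.404×37.2/(1.79−0.404) = 15.03/1.386 = 10.84 mg/L.
e^(−k_d t) = e^(−0.404×0.4695) = 0.8272; e^(−k_r t) = e^(−1.79×0.4695) = 0.4315.
D = 10.84 × (0.8272 − 0.4315) + 1.48 × 0.4315 = 4.291 + 0.6387 = 4.929 mg/L.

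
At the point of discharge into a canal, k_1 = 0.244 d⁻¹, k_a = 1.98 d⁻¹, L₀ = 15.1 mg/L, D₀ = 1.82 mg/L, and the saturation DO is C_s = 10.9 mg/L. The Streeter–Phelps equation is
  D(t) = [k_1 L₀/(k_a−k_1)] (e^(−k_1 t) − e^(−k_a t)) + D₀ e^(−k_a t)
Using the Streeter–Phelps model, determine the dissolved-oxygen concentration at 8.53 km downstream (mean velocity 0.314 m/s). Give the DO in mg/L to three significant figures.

DO ≈ 9.10 mg/L

Travel time t = x/v = 8.53 km / (0.314 m/s) = 8530 m / 0.314 m/s = 27170 s = 0.3144 d.
k_1 L₀/(k_a−k_1) = 0.244×15.1/(1.98−0.244) = 3.684/1.736 = 2.122 mg/L.
e^(−k_1 t) = e^(−0.244×0.3144) = 0.9262; e^(−k_a t) = e^(−1.98×0.3144) = 0.5366.
D = 2.122 × (0.9262 − 0.5366) + 1.82 × 0.5366 = 0.8268 + 0.9766 = 1.803 mg/L.
DO = C_s − D = 10.9 − 1.803 = 9.097 mg/L.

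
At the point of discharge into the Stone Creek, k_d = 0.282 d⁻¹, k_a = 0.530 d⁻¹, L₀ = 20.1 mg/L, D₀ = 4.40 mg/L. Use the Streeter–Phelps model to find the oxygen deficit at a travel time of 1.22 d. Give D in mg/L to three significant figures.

k_d L₀/(k_a−k_d) = 0.282×20.1/(0.530−0.282) = 5.668/0.2480 = 22.86 mg/L.
e^(−k_d t) = e^(−0.282×1.220) = 0.7089; e^(−k_a t) = e^(−0.530×1.220) = 0.5238.
D = 22.86 × (0.7089 − 0.5238) + 4.40 × 0.5238 = 4.230 + 2.305 = 6.535 mg/L.

D ≈ 6.53 mg/L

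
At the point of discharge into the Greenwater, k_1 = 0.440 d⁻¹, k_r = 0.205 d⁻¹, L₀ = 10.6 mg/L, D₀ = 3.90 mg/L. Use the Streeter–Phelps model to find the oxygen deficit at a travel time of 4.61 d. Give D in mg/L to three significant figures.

k_1 L₀/(k_r−k_1) = 0.440×10.6/(0.205−0.440) = 4.664/-0.2350 = -19.85 mg/L.
e^(−k_1 t) = e^(−0.440×4.610) = 0.1315; e^(−k_r t) = e^(−0.205×4.610) = 0.3887.
D = -19.85 × (0.1315 − 0.3887) + 3.90 × 0.3887 = 5.103 + 1.516 = 6.619 mg/L.

D ≈ 6.62 mg/L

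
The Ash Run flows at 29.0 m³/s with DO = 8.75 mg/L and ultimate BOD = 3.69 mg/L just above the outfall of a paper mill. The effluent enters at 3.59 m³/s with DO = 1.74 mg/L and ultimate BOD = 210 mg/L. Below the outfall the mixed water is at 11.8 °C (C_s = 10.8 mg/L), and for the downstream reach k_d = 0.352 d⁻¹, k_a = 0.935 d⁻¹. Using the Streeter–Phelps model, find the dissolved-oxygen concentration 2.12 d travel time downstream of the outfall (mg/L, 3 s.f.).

DO ≈ 5.05 mg/L

Mixed DO = (29.0×8.75 + 3.59×1.74)/(29.0+3.59) = 260.0/32.59 = 7.978 mg/L.
Mixed L₀ = (29.0×3.69 + 3.59×210)/(32.59) = 860.9/32.59 = 26.42 mg/L.
Initial deficit D₀ = C_s − DO₀ = 10.8 − 7.978 = 2.822 mg/L.
D(2.12) = [0.352×26.42/(0.935−0.352)](e^(−0.352×2.12) − e^(−0.935×2.12)) + 2.822 e^(−0.935×2.12)
= 15.95 × (0.4741 − 0.1378) + 2.822 × 0.1378 = 5.754 mg/L.
DO = 10.8 − 5.754 = 5.046 mg/L.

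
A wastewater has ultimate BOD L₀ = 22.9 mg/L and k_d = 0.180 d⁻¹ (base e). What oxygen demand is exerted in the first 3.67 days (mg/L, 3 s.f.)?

y_t = L₀(1 − e^(−k_d t)) = 22.9 × (1 − e^(−0.180×3.67))
= 22.9 × (1 − 0.5165) = 22.9 × 0.4835 = 11.07 mg/L.

y ≈ 11.1 mg/L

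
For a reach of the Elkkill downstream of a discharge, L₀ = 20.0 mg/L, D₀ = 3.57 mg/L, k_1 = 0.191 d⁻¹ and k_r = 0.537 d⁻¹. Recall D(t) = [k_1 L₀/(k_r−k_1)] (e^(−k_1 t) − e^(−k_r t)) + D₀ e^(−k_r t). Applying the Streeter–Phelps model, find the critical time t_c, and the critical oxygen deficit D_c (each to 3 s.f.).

t_c ≈ 1.86 d; D_c ≈ 4.99 mg/L

At the critical point dD/dt = 0, so k_1 L₀ e^(−k_1 t) = k_r D. Substituting D(t) from the Streeter–Phelps equation and solving for t gives
t_c = ln[(k_r/k_1)(1 − D₀(k_r−k_1)/(k_1 L₀))] / (k_r−k_1).
Here k_r−k_1 = 0.3460 d⁻¹ and 1 − D₀(k_r−k_1)/(k_1 L₀) = 1 − 3.57×0.3460/(0.191×20.0) = 0.6766, so
t_c = ln(2.812 × 0.6766) / 0.3460 = 0.6431 / 0.3460 = 1.859 d.
D_c = (k_1/k_r) L₀ e^(−k_1 t_c) = (0.191/0.537) × 20.0 × e^(−0.191×1.859) = 0.3557 × 20.0 × 0.7012 = 4.988 mg/L.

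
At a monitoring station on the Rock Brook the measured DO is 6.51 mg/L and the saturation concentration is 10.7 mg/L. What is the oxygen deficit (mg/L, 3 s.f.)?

D ≈ 4.19 mg/L

D = C_s − C = 10.7 − 6.51 = 4.19 mg/L.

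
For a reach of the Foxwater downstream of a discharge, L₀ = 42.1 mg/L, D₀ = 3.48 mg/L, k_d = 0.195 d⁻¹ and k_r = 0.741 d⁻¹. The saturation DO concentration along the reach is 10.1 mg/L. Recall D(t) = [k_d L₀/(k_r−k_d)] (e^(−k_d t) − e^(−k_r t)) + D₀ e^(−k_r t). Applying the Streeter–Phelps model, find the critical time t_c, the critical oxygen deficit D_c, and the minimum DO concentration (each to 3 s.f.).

t_c ≈ 1.96 d; D_c ≈ 7.56 mg/L; min DO ≈ 2.54 mg/L

With k_r/k_d = 3.800 and 1 − D₀(k_r−k_d)/(k_d L₀) = 0.7686,
t_c = ln(3.800 × 0.7686) / (0.741 − 0.195) = ln(2.920) / 0.5460 = 1.072/0.5460 = 1.963 d.
L(t_c) = L₀ e^(−k_d t_c) = 42.1 × 0.6820 = 28.71 mg/L, and at the critical point k_r D_c = k_d L, so D_c = (0.195/0.741) × 28.71 = 7.556 mg/L.
Minimum DO = C_s − D_c = 10.1 − 7.556 = 2.544 mg/L.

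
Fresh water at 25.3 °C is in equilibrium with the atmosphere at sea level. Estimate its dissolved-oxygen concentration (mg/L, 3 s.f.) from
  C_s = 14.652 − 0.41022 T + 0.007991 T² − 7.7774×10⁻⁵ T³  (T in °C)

C_s = 14.652 − 0.41022×25.3 + 0.007991×25.3² − 7.7774×10⁻⁵×25.3³ = 8.129 mg/L.

C_s ≈ 8.13 mg/L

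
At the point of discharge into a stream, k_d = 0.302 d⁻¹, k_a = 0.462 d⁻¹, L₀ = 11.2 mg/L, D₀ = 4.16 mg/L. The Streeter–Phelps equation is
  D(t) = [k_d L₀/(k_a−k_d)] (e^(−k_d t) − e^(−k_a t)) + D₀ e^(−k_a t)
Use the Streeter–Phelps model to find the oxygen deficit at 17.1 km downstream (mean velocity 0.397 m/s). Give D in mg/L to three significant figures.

D ≈ 4.70 mg/L

Travel time t = x/v = 17.1 km / (0.397 m/s) = 17100 m / 0.397 m/s = 43070 s = 0.4985 d.
k_d L₀/(k_a−k_d) = 0.302×11.2/(0.462−0.302) = 3.382/0.1600 = 21.14 mg/L.
e^(−k_d t) = e^(−0.302×0.4985) = 0.8602; e^(−k_a t) = e^(−0.462×0.4985) = 0.7943.
D = 21.14 × (0.8602 − 0.7943) + 4.16 × 0.7943 = 1.394 + 3.304 = 4.698 mg/L.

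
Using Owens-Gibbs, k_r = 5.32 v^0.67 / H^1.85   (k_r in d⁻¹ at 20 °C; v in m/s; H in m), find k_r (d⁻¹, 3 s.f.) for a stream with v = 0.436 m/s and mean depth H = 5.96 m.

k_r ≈ 0.112 d⁻¹

k_r = 5.32 × 0.436^0.67 / 5.96^1.85 = 5.32 × 0.5734 / 27.18 = 0.1122 d⁻¹.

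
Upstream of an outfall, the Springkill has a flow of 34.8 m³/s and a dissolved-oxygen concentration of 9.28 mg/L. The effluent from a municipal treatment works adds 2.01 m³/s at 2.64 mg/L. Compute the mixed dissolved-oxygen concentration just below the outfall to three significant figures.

Flow-weighted mixing: C = (Q_r C_r + Q_w C_w)/(Q_r + Q_w)
= (34.8×9.28 + 2.01×2.64)/(34.8 + 2.01) = 328.3/36.81 = 8.917 mg/L.

8.92 mg/L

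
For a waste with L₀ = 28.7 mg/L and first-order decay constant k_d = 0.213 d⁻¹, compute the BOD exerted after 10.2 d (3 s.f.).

y_t = L₀(1 − e^(−k_d t)) = 28.7 × (1 − e^(−0.213×10.2))
= 28.7 × (1 − 0.1139) = 28.7 × 0.8861 = 25.43 mg/L.

y ≈ 25.4 mg/L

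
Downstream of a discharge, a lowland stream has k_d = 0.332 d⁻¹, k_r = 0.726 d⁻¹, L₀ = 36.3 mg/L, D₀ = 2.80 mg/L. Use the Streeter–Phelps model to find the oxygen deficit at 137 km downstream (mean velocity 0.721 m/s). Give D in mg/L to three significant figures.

Travel time t = x/v = 137 km / (0.721 m/s) = 137000 m / 0.721 m/s = 190000 s = 2.199 d.
k_d L₀/(k_r−k_d) = 0.332×36.3/(0.726−0.332) = 12.05/0.3940 = 30.59 mg/L.
e^(−k_d t) = e^(−0.332×2.199) = 0.4818; e^(−k_r t) = e^(−0.726×2.199) = 0.2026.
D = 30.59 × (0.4818 − 0.2026) + 2.80 × 0.2026 = 8.542 + 0.5672 = 9.109 mg/L.

D ≈ 9.11 mg/L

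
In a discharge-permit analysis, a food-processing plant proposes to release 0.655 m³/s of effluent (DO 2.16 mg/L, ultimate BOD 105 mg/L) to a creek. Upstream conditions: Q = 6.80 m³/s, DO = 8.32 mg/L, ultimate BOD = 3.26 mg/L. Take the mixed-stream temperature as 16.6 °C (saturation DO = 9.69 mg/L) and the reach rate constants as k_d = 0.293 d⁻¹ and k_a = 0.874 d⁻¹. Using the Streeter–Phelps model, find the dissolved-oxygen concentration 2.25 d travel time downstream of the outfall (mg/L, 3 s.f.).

DO ≈ 7.10 mg/L

Mixed DO = (6.80×8.32 + 0.655×2.16)/(6.80+0.655) = 57.99/7.455 = 7.779 mg/L.
Mixed L₀ = (6.80×3.26 + 0.655×105)/(7.455) = 90.94/7.455 = 12.20 mg/L.
Initial deficit D₀ = C_s − DO₀ = 9.69 − 7.779 = 1.911 mg/L.
D(2.25) = [0.293×12.20/(0.874−0.293)](e^(−0.293×2.25) − e^(−0.874×2.25)) + 1.911 e^(−0.874×2.25)
= 6.152 × (0.5172 − 0.1399) + 1.911 × 0.1399 = 2.589 mg/L.
DO = 9.69 − 2.589 = 7.101 mg/L.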